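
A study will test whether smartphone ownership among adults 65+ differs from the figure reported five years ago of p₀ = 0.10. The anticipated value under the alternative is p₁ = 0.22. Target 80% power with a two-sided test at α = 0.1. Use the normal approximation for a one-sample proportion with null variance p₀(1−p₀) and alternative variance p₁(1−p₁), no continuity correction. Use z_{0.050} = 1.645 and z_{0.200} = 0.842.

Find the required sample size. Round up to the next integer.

n = 50

n = [z_{α/2}·√(p₀q₀) + z_β·√(p₁q₁)]² / (p₁ − p₀)²
  = [1.645·√(0.10·0.90) + 0.842·√(0.22·0.78)]² / (0.12)²
  = [1.645·0.3000 + 0.842·0.4142]² / 0.0144
  = [0.8423]² / 0.0144
  = 49.27
Round up → n = 50.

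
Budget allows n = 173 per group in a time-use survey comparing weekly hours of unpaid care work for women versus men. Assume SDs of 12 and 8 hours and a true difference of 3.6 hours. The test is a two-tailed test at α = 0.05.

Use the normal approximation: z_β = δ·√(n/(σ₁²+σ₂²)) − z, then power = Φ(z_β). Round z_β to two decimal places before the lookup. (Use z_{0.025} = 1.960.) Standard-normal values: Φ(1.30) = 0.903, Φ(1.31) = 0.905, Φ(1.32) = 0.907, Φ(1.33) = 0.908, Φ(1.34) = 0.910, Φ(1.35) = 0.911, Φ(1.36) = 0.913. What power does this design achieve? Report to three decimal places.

Power ≈ 0.907

z_β = δ·√(n/(σ₁²+σ₂²)) − z_{α/2}
    = 3.6 · √(173/208) − 1.960
    = 3.6 · 0.91199 − 1.960
    = 3.2832 − 1.960 = 1.3232 → 1.32
Power = Φ(1.32) = 0.907.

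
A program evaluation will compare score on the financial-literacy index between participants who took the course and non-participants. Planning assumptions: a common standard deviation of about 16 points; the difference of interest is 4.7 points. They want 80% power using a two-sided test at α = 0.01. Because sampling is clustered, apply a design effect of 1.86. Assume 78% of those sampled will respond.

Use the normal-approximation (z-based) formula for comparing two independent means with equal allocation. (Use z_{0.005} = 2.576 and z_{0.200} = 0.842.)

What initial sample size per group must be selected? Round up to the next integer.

n = (z_{α/2} + z_β)² · (σ₁² + σ₂²) / δ²
  = (2.576 + 0.842)² · (2·16² = 512) / 4.7²
  = 11.6827 · 512 / 22.09
  = 270.78
Design effect: 1.86 × 270.78 = 503.65.
Adjust for 78% response: 503.65 / 0.78 = 645.71.
Round up → n = 646 per group.

n = 646 per group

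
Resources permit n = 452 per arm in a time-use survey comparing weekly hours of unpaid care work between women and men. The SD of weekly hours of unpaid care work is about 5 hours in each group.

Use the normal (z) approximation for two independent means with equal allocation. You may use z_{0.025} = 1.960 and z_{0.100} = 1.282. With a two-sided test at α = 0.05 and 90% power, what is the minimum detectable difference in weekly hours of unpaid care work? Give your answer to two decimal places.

δ = (z_{α/2} + z_β) · √((σ₁²+σ₂²)/n)
  = (1.960 + 1.282) · √(50/452)
  = 3.242 · √0.11062
  = 3.242 · 0.3326
  = 1.0783

Minimum detectable difference ≈ 1.08 hours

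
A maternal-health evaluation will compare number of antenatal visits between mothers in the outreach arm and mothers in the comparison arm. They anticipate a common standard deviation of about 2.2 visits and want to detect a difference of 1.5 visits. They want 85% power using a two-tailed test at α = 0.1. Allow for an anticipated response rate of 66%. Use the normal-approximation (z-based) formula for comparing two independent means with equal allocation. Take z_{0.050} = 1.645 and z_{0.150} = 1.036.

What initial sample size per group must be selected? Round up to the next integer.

n = (z_{α/2} + z_β)² · (σ₁² + σ₂²) / δ²
  = (1.645 + 1.036)² · (2·2.2² = 9.68) / 1.5²
  = 7.1878 · 9.68 / 2.25
  = 30.92
Adjust for 66% response: 30.92 / 0.66 = 46.85.
Round up → n = 47 per group.

n = 47 per group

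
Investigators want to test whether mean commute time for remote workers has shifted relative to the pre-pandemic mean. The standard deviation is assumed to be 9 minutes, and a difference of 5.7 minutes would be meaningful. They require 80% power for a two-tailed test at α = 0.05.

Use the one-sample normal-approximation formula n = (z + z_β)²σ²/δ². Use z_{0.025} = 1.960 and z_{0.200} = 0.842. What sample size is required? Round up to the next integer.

n = 20

n = (z_{α/2} + z_β)² · σ² / δ²
  = (1.960 + 0.842)² · 9² / 5.7²
  = 7.8512 · 81 / 32.49
  = 19.57
Round up → n = 20.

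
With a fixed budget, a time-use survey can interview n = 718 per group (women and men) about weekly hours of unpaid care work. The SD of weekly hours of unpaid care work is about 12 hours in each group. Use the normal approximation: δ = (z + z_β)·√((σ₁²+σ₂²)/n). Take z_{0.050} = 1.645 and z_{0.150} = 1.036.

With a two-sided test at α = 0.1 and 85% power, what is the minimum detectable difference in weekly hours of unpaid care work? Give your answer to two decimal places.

δ = (z_{α/2} + z_β) · √((σ₁²+σ₂²)/n)
  = (1.645 + 1.036) · √(288/718)
  = 2.681 · √0.40111
  = 2.681 · 0.6333
  = 1.6980

Minimum detectable difference ≈ 1.70 hours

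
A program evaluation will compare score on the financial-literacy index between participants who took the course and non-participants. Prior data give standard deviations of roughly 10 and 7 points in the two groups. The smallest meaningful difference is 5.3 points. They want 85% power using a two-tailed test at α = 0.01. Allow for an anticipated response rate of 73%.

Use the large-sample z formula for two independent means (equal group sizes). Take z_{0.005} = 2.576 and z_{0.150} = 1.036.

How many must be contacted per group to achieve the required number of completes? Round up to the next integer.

n = 95 per group

n = (z_{α/2} + z_β)² · (σ₁² + σ₂²) / δ²
  = (2.576 + 1.036)² · (10² + 7² = 149) / 5.3²
  = 13.0465 · 149 / 28.09
  = 69.20
Adjust for 73% response: 69.20 / 0.73 = 94.80.
Round up → n = 95 per group.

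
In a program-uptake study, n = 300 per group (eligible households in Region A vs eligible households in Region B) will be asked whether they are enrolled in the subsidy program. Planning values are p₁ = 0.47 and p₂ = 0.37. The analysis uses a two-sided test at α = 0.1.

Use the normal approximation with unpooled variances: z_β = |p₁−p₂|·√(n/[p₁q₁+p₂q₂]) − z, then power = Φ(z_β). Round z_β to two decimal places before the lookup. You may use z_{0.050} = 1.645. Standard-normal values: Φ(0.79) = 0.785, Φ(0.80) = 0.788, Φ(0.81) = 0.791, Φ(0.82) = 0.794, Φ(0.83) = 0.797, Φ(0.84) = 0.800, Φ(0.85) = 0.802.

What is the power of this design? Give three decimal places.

z_β = |p₁−p₂|·√(n/[p₁q₁+p₂q₂]) − z_{α/2}
    = 0.10 · √(300/0.4822) − 1.645
    = 0.10 · 24.9429 − 1.645
    = 2.4943 − 1.645 = 0.8493 → 0.85
Power = Φ(0.85) = 0.802.

Power ≈ 0.802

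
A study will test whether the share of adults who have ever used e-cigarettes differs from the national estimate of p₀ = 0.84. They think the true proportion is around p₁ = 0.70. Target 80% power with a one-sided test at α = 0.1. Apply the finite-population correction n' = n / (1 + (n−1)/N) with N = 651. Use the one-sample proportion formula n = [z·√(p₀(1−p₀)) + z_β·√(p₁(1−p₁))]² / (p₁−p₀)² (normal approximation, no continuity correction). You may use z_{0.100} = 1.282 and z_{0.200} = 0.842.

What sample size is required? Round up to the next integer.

n = [z_α·√(p₀q₀) + z_β·√(p₁q₁)]² / (p₁ − p₀)²
  = [1.282·√(0.84·0.16) + 0.842·√(0.70·0.30)]² / (-0.14)²
  = [1.282·0.3666 + 0.842·0.4583]² / 0.0196
  = [0.8558]² / 0.0196
  = 37.37
Finite-population correction (N = 651): 37.37 / (1 + (37.37 − 1)/651) = 35.39.
Round up → n = 36.

n = 36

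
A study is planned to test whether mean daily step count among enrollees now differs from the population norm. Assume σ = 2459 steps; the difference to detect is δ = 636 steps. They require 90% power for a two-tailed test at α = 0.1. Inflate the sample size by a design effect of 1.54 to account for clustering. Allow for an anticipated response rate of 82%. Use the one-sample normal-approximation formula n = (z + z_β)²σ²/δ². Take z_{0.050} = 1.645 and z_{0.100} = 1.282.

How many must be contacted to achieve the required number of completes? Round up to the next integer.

n = 241

n = (z_{α/2} + z_β)² · σ² / δ²
  = (1.645 + 1.282)² · 2459² / 636²
  = 8.5673 · 6046681 / 404496
  = 128.07
Design effect: 1.54 × 128.07 = 197.23.
Adjust for 82% response: 197.23 / 0.82 = 240.52.
Round up → n = 241.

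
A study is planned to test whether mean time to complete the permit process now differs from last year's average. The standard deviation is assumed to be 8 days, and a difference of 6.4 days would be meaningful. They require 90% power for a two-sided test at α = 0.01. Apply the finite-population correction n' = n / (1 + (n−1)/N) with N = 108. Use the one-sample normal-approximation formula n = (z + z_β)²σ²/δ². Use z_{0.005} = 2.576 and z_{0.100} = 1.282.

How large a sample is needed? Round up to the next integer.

n = 20

n = (z_{α/2} + z_β)² · σ² / δ²
  = (2.576 + 1.282)² · 8² / 6.4²
  = 14.8842 · 64 / 40.96
  = 23.26
Finite-population correction (N = 108): 23.26 / (1 + (23.26 − 1)/108) = 19.28.
Round up → n = 20.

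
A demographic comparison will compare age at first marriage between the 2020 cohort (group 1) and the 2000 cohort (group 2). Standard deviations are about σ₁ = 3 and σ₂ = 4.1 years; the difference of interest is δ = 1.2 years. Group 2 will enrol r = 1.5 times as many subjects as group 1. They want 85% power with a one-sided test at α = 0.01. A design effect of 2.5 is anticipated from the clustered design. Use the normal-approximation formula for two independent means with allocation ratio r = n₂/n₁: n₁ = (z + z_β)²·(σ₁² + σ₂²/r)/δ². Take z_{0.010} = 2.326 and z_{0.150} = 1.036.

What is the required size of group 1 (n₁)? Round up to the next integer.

n₁ = (z_α + z_β)² · (σ₁² + σ₂²/r) / δ²
   = (2.326 + 1.036)² · (3² + 4.1²/1.5) / 1.2²
   = 11.3030 · (9 + 11.2067) / 1.44
   = 11.3030 · 20.2067 / 1.44
   = 158.61
Design effect: 2.5 × 158.61 = 396.52.
Round up → n₁ = 397; n₂ = r·n₁ = 1.5 × 397 = 596.

n₁ = 397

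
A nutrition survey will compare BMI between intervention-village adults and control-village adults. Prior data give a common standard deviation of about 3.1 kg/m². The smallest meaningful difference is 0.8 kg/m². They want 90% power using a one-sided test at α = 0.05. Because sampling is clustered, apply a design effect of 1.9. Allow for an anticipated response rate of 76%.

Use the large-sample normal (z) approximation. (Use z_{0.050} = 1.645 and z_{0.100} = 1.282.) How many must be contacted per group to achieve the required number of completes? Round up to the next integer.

n = 644 per group

n = (z_α + z_β)² · (σ₁² + σ₂²) / δ²
  = (1.645 + 1.282)² · (2·3.1² = 19.22) / 0.8²
  = 8.5673 · 19.22 / 0.64
  = 257.29
Design effect: 1.9 × 257.29 = 488.85.
Adjust for 76% response: 488.85 / 0.76 = 643.22.
Round up → n = 644 per group.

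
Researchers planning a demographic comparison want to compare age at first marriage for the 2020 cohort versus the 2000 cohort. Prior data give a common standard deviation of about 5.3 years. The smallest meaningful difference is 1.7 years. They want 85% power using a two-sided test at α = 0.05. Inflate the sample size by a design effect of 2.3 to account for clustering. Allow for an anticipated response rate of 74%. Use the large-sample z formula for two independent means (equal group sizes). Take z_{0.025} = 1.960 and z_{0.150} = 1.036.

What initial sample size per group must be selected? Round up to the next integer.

n = (z_{α/2} + z_β)² · (σ₁² + σ₂²) / δ²
  = (1.960 + 1.036)² · (2·5.3² = 56.18) / 1.7²
  = 8.9760 · 56.18 / 2.89
  = 174.49
Design effect: 2.3 × 174.49 = 401.32.
Adjust for 74% response: 401.32 / 0.74 = 542.33.
Round up → n = 543 per group.

n = 543 per group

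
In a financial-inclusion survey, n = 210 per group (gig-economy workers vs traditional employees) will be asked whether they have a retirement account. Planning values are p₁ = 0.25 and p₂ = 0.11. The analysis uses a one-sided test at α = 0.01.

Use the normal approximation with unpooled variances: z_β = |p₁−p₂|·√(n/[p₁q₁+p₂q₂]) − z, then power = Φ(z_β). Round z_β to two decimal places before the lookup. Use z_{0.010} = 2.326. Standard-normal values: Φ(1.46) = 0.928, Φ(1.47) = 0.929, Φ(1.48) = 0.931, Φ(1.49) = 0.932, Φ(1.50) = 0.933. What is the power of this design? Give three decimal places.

Power ≈ 0.929

z_β = |p₁−p₂|·√(n/[p₁q₁+p₂q₂]) − z_α
    = 0.14 · √(210/0.2854) − 2.326
    = 0.14 · 27.1258 − 2.326
    = 3.7976 − 2.326 = 1.4716 → 1.47
Power = Φ(1.47) = 0.929.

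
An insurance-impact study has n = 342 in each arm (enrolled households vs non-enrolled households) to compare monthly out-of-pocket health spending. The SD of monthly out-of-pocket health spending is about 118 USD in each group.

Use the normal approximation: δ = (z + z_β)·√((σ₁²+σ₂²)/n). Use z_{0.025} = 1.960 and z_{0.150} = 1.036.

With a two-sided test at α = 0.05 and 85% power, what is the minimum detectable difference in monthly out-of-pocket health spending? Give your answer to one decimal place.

δ = (z_{α/2} + z_β) · √((σ₁²+σ₂²)/n)
  = (1.960 + 1.036) · √(27848/342)
  = 2.996 · √81.4269
  = 2.996 · 9.0237
  = 27.0350

Minimum detectable difference ≈ 27.0 USD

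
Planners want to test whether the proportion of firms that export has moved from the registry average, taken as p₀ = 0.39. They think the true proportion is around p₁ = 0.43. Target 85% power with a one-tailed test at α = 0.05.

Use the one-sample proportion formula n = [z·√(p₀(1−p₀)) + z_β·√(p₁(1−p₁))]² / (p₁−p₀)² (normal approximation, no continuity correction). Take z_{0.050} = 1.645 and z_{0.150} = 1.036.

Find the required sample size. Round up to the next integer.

n = 1082

n = [z_α·√(p₀q₀) + z_β·√(p₁q₁)]² / (p₁ − p₀)²
  = [1.645·√(0.39·0.61) + 1.036·√(0.43·0.57)]² / (0.04)²
  = [1.645·0.4877 + 1.036·0.4951]² / 0.0016
  = [1.3152]² / 0.0016
  = 1081.17
Round up → n = 1082.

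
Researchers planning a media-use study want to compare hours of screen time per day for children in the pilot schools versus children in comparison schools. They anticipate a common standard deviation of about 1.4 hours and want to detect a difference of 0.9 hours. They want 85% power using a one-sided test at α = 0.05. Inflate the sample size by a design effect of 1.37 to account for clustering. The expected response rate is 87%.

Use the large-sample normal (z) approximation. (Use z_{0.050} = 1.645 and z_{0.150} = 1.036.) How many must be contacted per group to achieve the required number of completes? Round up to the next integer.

n = 55 per group

n = (z_α + z_β)² · (σ₁² + σ₂²) / δ²
  = (1.645 + 1.036)² · (2·1.4² = 3.92) / 0.9²
  = 7.1878 · 3.92 / 0.81
  = 34.79
Design effect: 1.37 × 34.79 = 47.66.
Adjust for 87% response: 47.66 / 0.87 = 54.78.
Round up → n = 55 per group.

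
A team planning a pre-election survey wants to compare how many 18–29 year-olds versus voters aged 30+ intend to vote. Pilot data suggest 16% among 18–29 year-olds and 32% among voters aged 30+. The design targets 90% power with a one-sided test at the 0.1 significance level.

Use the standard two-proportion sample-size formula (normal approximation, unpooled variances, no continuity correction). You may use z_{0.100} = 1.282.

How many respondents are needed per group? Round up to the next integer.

n = (z_α + z_β)² · [p₁(1−p₁) + p₂(1−p₂)] / (p₁ − p₂)²
  = (1.282 + 1.282)² · (0.16·0.84 + 0.32·0.68) / (-0.16)²
  = (2.564)² · (0.1344 + 0.2176) / 0.0256
  = 6.5741 · 0.3520 / 0.0256
  = 90.39
Round up → n = 91 per group.

n = 91 per group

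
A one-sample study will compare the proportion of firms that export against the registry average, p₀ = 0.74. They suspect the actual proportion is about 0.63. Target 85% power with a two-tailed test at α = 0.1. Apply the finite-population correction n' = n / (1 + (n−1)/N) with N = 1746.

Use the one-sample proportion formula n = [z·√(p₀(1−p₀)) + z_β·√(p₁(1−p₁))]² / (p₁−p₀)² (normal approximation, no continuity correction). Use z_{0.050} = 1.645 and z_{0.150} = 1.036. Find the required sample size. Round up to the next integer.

n = [z_{α/2}·√(p₀q₀) + z_β·√(p₁q₁)]² / (p₁ − p₀)²
  = [1.645·√(0.74·0.26) + 1.036·√(0.63·0.37)]² / (-0.11)²
  = [1.645·0.4386 + 1.036·0.4828]² / 0.0121
  = [1.2217]² / 0.0121
  = 123.36
Finite-population correction (N = 1746): 123.36 / (1 + (123.36 − 1)/1746) = 115.28.
Round up → n = 116.

n = 116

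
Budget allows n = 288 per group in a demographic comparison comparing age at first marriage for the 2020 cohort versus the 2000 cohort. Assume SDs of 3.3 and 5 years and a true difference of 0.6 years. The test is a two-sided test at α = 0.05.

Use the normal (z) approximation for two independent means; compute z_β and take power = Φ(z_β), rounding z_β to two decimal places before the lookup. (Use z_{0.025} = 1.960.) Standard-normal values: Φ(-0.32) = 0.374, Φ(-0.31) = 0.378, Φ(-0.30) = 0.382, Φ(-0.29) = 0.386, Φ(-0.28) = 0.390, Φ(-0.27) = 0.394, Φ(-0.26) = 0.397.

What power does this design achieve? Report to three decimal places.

z_β = δ·√(n/(σ₁²+σ₂²)) − z_{α/2}
    = 0.6 · √(288/35.89) − 1.960
    = 0.6 · 2.83276 − 1.960
    = 1.6997 − 1.960 = -0.2603 → -0.26
Power = Φ(-0.26) = 0.397.

Power ≈ 0.397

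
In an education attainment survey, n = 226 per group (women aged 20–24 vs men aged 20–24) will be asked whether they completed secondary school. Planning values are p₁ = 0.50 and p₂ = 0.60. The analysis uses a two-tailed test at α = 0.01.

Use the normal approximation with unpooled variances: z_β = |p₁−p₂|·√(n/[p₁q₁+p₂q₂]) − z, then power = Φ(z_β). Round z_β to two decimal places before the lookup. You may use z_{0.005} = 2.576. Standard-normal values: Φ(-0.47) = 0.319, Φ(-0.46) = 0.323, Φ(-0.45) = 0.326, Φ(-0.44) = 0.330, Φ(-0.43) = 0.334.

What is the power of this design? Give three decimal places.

Power ≈ 0.334

z_β = |p₁−p₂|·√(n/[p₁q₁+p₂q₂]) − z_{α/2}
    = 0.10 · √(226/0.4900) − 2.576
    = 0.10 · 21.4761 − 2.576
    = 2.1476 − 2.576 = -0.4284 → -0.43
Power = Φ(-0.43) = 0.334.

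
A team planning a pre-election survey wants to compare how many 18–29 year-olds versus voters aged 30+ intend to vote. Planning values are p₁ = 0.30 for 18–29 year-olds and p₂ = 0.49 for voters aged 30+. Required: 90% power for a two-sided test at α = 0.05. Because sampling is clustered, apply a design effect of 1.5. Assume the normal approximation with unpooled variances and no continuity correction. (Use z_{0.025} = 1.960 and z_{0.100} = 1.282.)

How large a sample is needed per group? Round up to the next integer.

n = (z_{α/2} + z_β)² · [p₁(1−p₁) + p₂(1−p₂)] / (p₁ − p₂)²
  = (1.960 + 1.282)² · (0.30·0.70 + 0.49·0.51) / (-0.19)²
  = (3.242)² · (0.2100 + 0.2499) / 0.0361
  = 10.5106 · 0.4599 / 0.0361
  = 133.90
Design effect: 1.5 × 133.90 = 200.85.
Round up → n = 201 per group.

n = 201 per group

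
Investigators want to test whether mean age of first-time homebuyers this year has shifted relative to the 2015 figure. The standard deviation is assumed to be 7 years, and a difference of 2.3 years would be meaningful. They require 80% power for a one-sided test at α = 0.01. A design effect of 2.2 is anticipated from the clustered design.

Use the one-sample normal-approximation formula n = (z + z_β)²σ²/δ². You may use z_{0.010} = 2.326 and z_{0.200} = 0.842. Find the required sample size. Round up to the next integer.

n = 205

n = (z_α + z_β)² · σ² / δ²
  = (2.326 + 0.842)² · 7² / 2.3²
  = 10.0362 · 49 / 5.29
  = 92.96
Design effect: 2.2 × 92.96 = 204.52.
Round up → n = 205.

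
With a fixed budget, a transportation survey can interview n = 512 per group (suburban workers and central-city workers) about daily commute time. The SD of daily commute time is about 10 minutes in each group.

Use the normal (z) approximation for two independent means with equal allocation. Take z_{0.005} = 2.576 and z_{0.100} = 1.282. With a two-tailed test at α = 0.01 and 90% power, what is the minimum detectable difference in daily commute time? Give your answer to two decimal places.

δ = (z_{α/2} + z_β) · √((σ₁²+σ₂²)/n)
  = (2.576 + 1.282) · √(200/512)
  = 3.858 · √0.39062
  = 3.858 · 0.6250
  = 2.4112

Minimum detectable difference ≈ 2.41 minutes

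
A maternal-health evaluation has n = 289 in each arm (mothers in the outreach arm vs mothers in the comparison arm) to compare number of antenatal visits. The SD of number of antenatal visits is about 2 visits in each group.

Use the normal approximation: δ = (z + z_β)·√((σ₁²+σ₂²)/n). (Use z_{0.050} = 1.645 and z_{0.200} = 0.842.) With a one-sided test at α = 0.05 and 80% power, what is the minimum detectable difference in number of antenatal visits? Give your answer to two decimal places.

Minimum detectable difference ≈ 0.41 visits

δ = (z_α + z_β) · √((σ₁²+σ₂²)/n)
  = (1.645 + 0.842) · √(8/289)
  = 2.487 · √0.02768
  = 2.487 · 0.1664
  = 0.4138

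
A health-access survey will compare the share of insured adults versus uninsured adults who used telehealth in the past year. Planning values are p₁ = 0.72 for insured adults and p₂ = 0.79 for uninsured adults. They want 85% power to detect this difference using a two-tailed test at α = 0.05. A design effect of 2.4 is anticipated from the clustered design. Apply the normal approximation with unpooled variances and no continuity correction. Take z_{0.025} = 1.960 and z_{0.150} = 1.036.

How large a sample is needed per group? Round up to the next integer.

n = 1616 per group

n = (z_{α/2} + z_β)² · [p₁(1−p₁) + p₂(1−p₂)] / (p₁ − p₂)²
  = (1.960 + 1.036)² · (0.72·0.28 + 0.79·0.21) / (-0.07)²
  = (2.996)² · (0.2016 + 0.1659) / 0.0049
  = 8.9760 · 0.3675 / 0.0049
  = 673.20
Design effect: 2.4 × 673.20 = 1615.68.
Round up → n = 1616 per group.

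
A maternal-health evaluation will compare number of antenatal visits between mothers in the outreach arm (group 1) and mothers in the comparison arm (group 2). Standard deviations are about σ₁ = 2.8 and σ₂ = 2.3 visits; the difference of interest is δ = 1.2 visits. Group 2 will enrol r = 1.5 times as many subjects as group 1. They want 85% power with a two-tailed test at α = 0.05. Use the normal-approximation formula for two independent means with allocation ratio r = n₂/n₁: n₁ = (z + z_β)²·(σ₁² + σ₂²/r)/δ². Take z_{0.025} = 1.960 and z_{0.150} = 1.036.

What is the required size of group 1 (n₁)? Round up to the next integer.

n₁ = 71

n₁ = (z_{α/2} + z_β)² · (σ₁² + σ₂²/r) / δ²
   = (1.960 + 1.036)² · (2.8² + 2.3²/1.5) / 1.2²
   = 8.9760 · (7.84 + 3.5267) / 1.44
   = 8.9760 · 11.3667 / 1.44
   = 70.85
Round up → n₁ = 71; n₂ = r·n₁ = 1.5 × 71 = 107.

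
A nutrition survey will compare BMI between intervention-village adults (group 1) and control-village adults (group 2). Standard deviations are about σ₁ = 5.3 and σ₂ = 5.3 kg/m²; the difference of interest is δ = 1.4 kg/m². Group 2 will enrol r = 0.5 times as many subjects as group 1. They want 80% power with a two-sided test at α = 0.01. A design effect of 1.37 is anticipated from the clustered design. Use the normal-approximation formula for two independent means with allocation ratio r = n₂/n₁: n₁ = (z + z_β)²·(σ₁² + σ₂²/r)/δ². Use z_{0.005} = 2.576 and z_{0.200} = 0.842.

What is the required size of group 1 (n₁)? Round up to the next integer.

n₁ = (z_{α/2} + z_β)² · (σ₁² + σ₂²/r) / δ²
   = (2.576 + 0.842)² · (5.3² + 5.3²/0.5) / 1.4²
   = 11.6827 · (28.09 + 56.18) / 1.96
   = 11.6827 · 84.27 / 1.96
   = 502.30
Design effect: 1.37 × 502.30 = 688.15.
Round up → n₁ = 689; n₂ = r·n₁ = 0.5 × 689 = 345.

n₁ = 689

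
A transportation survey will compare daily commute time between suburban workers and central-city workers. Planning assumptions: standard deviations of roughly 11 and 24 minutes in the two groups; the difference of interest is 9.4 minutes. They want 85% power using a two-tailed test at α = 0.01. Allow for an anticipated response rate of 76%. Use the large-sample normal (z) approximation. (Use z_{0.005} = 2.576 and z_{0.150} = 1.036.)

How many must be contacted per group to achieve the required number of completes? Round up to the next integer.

n = 136 per group

n = (z_{α/2} + z_β)² · (σ₁² + σ₂²) / δ²
  = (2.576 + 1.036)² · (11² + 24² = 697) / 9.4²
  = 13.0465 · 697 / 88.36
  = 102.91
Adjust for 76% response: 102.91 / 0.76 = 135.41.
Round up → n = 136 per group.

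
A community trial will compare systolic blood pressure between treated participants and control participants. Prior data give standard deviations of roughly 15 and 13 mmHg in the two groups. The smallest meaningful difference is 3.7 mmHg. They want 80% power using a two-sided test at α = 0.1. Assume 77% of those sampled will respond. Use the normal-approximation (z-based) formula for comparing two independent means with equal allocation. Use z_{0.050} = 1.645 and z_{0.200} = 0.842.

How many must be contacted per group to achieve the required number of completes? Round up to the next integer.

n = (z_{α/2} + z_β)² · (σ₁² + σ₂²) / δ²
  = (1.645 + 0.842)² · (15² + 13² = 394) / 3.7²
  = 6.1852 · 394 / 13.69
  = 178.01
Adjust for 77% response: 178.01 / 0.77 = 231.18.
Round up → n = 232 per group.

n = 232 per group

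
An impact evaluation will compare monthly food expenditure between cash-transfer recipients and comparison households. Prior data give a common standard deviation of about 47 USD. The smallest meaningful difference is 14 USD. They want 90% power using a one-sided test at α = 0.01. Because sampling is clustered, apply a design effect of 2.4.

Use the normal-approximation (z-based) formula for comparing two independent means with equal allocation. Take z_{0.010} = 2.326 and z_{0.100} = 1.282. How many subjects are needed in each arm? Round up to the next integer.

n = (z_α + z_β)² · (σ₁² + σ₂²) / δ²
  = (2.326 + 1.282)² · (2·47² = 4418) / 14²
  = 13.0177 · 4418 / 196
  = 293.43
Design effect: 2.4 × 293.43 = 704.23.
Round up → n = 705 per group.

n = 705 per group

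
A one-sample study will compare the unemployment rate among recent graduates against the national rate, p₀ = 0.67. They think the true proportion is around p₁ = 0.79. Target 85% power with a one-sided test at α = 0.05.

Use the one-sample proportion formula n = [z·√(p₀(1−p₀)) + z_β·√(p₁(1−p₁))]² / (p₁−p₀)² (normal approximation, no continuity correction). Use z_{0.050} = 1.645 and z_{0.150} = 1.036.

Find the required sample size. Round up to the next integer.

n = 100

n = [z_α·√(p₀q₀) + z_β·√(p₁q₁)]² / (p₁ − p₀)²
  = [1.645·√(0.67·0.33) + 1.036·√(0.79·0.21)]² / (0.12)²
  = [1.645·0.4702 + 1.036·0.4073]² / 0.0144
  = [1.1955]² / 0.0144
  = 99.25
Round up → n = 100.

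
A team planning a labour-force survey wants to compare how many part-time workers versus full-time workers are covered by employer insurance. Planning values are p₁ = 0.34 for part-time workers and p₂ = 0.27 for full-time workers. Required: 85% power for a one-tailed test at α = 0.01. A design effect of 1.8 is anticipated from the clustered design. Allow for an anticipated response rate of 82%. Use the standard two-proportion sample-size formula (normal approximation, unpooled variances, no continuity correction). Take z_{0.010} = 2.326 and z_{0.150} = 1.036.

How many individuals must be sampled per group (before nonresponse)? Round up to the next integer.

n = (z_α + z_β)² · [p₁(1−p₁) + p₂(1−p₂)] / (p₁ − p₂)²
  = (2.326 + 1.036)² · (0.34·0.66 + 0.27·0.73) / (0.07)²
  = (3.362)² · (0.2244 + 0.1971) / 0.0049
  = 11.3030 · 0.4215 / 0.0049
  = 972.29
Design effect: 1.8 × 972.29 = 1750.13.
Adjust for 82% response: 1750.13 / 0.82 = 2134.30.
Round up → n = 2135 per group.

n = 2135 per group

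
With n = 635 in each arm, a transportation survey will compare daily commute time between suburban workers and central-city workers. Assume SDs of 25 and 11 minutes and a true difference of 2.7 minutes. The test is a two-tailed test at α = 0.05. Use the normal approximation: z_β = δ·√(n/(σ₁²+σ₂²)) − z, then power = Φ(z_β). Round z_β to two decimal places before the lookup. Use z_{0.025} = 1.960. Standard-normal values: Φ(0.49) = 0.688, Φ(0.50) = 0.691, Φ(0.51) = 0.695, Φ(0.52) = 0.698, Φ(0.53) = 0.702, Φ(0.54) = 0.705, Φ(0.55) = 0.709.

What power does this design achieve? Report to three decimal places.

Power ≈ 0.702

z_β = δ·√(n/(σ₁²+σ₂²)) − z_{α/2}
    = 2.7 · √(635/746) − 1.960
    = 2.7 · 0.92261 − 1.960
    = 2.4910 − 1.960 = 0.5310 → 0.53
Power = Φ(0.53) = 0.702.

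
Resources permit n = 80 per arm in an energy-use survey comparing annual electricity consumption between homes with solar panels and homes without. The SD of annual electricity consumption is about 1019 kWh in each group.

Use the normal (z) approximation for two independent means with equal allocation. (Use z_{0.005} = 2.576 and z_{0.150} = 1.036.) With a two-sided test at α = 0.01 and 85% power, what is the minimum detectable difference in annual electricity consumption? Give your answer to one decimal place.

Minimum detectable difference ≈ 582.0 kWh

δ = (z_{α/2} + z_β) · √((σ₁²+σ₂²)/n)
  = (2.576 + 1.036) · √(2076722/80)
  = 3.612 · √25959.0
  = 3.612 · 161.1180
  = 581.9584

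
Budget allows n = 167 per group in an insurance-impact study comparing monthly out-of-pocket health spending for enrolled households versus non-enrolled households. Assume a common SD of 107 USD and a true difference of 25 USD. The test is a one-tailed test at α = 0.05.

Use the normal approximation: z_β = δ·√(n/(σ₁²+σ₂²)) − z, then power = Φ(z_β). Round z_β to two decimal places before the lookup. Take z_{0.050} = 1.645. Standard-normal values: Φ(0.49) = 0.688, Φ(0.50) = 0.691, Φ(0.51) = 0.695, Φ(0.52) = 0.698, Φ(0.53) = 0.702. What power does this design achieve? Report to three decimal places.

z_β = δ·√(n/(σ₁²+σ₂²)) − z_α
    = 25 · √(167/22898) − 1.645
    = 25 · 0.08540 − 1.645
    = 2.1350 − 1.645 = 0.4900 → 0.49
Power = Φ(0.49) = 0.688.

Power ≈ 0.688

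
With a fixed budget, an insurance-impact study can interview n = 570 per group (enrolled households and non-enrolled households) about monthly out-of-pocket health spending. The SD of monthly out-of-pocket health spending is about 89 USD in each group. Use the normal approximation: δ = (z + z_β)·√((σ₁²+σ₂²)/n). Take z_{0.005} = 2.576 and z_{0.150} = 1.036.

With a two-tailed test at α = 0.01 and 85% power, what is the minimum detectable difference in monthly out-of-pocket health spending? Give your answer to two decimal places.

δ = (z_{α/2} + z_β) · √((σ₁²+σ₂²)/n)
  = (2.576 + 1.036) · √(15842/570)
  = 3.612 · √27.793
  = 3.612 · 5.2719
  = 19.0421

Minimum detectable difference ≈ 19.04 USD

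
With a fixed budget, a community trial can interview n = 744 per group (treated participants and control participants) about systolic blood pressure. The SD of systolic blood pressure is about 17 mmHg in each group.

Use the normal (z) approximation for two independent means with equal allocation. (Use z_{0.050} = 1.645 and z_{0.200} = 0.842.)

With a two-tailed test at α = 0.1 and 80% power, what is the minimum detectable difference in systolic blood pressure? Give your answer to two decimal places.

Minimum detectable difference ≈ 2.19 mmHg

δ = (z_{α/2} + z_β) · √((σ₁²+σ₂²)/n)
  = (1.645 + 0.842) · √(578/744)
  = 2.487 · √0.77688
  = 2.487 · 0.8814
  = 2.1921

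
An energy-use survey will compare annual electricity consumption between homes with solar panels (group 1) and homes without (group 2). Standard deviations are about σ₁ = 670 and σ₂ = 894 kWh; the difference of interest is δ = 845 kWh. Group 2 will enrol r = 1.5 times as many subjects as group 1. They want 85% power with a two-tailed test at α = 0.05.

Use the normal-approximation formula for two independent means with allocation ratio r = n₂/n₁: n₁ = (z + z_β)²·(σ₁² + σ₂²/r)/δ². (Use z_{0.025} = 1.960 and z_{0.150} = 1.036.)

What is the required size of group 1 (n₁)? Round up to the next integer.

n₁ = 13

n₁ = (z_{α/2} + z_β)² · (σ₁² + σ₂²/r) / δ²
   = (1.960 + 1.036)² · (670² + 894²/1.5) / 845²
   = 8.9760 · (448900 + 532824) / 714025
   = 8.9760 · 981724 / 714025
   = 12.34
Round up → n₁ = 13; n₂ = r·n₁ = 1.5 × 13 = 20.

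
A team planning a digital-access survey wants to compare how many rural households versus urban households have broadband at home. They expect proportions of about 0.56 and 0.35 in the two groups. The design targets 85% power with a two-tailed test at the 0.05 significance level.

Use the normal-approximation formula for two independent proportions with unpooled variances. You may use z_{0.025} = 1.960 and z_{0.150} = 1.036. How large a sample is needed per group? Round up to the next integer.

n = (z_{α/2} + z_β)² · [p₁(1−p₁) + p₂(1−p₂)] / (p₁ − p₂)²
  = (1.960 + 1.036)² · (0.56·0.44 + 0.35·0.65) / (0.21)²
  = (2.996)² · (0.2464 + 0.2275) / 0.0441
  = 8.9760 · 0.4739 / 0.0441
  = 96.46
Round up → n = 97 per group.

n = 97 per group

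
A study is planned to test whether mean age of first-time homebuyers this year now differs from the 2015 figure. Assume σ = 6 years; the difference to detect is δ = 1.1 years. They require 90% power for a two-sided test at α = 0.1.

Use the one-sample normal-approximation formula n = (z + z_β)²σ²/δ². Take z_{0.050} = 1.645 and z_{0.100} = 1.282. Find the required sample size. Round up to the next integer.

n = 255

n = (z_{α/2} + z_β)² · σ² / δ²
  = (1.645 + 1.282)² · 6² / 1.1²
  = 8.5673 · 36 / 1.21
  = 254.90
Round up → n = 255.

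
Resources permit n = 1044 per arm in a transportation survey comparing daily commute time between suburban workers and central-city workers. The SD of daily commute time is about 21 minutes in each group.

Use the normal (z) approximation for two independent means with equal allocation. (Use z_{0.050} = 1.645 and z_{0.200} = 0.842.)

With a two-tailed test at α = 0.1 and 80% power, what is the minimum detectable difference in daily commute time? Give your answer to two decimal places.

Minimum detectable difference ≈ 2.29 minutes

δ = (z_{α/2} + z_β) · √((σ₁²+σ₂²)/n)
  = (1.645 + 0.842) · √(882/1044)
  = 2.487 · √0.84483
  = 2.487 · 0.9191
  = 2.2859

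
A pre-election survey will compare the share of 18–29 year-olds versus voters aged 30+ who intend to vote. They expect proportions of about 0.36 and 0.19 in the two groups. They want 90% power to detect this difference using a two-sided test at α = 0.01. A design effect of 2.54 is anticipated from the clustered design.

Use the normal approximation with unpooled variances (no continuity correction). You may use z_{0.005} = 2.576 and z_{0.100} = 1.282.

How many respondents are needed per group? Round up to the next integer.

n = (z_{α/2} + z_β)² · [p₁(1−p₁) + p₂(1−p₂)] / (p₁ − p₂)²
  = (2.576 + 1.282)² · (0.36·0.64 + 0.19·0.81) / (0.17)²
  = (3.858)² · (0.2304 + 0.1539) / 0.0289
  = 14.8842 · 0.3843 / 0.0289
  = 197.92
Design effect: 2.54 × 197.92 = 502.73.
Round up → n = 503 per group.

n = 503 per group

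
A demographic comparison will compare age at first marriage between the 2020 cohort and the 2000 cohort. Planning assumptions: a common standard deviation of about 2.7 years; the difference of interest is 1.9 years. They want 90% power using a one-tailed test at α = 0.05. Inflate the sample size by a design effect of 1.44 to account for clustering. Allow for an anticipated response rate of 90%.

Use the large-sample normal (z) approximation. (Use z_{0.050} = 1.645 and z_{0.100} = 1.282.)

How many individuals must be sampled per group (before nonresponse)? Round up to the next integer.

n = (z_α + z_β)² · (σ₁² + σ₂²) / δ²
  = (1.645 + 1.282)² · (2·2.7² = 14.58) / 1.9²
  = 8.5673 · 14.58 / 3.61
  = 34.60
Design effect: 1.44 × 34.60 = 49.83.
Adjust for 90% response: 49.83 / 0.90 = 55.36.
Round up → n = 56 per group.

n = 56 per group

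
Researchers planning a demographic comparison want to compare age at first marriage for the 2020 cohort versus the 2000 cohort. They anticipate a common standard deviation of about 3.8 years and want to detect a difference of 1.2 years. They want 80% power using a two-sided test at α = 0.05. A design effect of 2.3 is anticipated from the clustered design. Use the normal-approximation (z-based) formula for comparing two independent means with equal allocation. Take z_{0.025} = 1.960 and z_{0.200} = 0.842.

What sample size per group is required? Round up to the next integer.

n = (z_{α/2} + z_β)² · (σ₁² + σ₂²) / δ²
  = (1.960 + 0.842)² · (2·3.8² = 28.88) / 1.2²
  = 7.8512 · 28.88 / 1.44
  = 157.46
Design effect: 2.3 × 157.46 = 362.16.
Round up → n = 363 per group.

n = 363 per group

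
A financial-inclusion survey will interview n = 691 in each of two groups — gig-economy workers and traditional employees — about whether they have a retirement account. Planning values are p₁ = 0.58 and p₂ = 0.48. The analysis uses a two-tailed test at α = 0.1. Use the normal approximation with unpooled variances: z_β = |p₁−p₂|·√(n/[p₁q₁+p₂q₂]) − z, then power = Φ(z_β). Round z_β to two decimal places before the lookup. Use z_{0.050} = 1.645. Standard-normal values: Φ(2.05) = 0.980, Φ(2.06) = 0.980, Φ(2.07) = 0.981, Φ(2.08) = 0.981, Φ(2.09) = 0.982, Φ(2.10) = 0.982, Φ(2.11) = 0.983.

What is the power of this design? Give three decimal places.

z_β = |p₁−p₂|·√(n/[p₁q₁+p₂q₂]) − z_{α/2}
    = 0.10 · √(691/0.4932) − 1.645
    = 0.10 · 37.4307 − 1.645
    = 3.7431 − 1.645 = 2.0981 → 2.10
Power = Φ(2.10) = 0.982.

Power ≈ 0.982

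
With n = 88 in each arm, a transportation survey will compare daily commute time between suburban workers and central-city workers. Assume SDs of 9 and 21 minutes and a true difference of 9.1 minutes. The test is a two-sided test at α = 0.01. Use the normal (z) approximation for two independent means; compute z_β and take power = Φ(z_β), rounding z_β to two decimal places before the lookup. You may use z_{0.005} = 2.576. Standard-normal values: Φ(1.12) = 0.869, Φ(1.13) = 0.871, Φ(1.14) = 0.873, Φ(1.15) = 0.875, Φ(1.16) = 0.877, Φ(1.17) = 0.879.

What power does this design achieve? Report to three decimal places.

Power ≈ 0.877

z_β = δ·√(n/(σ₁²+σ₂²)) − z_{α/2}
    = 9.1 · √(88/522) − 2.576
    = 9.1 · 0.41059 − 2.576
    = 3.7363 − 2.576 = 1.1603 → 1.16
Power = Φ(1.16) = 0.877.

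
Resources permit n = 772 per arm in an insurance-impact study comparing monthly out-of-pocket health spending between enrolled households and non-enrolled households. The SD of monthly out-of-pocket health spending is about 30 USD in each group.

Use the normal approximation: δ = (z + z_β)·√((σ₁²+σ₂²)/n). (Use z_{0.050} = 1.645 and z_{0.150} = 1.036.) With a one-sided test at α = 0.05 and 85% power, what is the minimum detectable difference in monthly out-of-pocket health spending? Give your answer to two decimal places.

δ = (z_α + z_β) · √((σ₁²+σ₂²)/n)
  = (1.645 + 1.036) · √(1800/772)
  = 2.681 · √2.3316
  = 2.681 · 1.5270
  = 4.0938

Minimum detectable difference ≈ 4.09 USD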